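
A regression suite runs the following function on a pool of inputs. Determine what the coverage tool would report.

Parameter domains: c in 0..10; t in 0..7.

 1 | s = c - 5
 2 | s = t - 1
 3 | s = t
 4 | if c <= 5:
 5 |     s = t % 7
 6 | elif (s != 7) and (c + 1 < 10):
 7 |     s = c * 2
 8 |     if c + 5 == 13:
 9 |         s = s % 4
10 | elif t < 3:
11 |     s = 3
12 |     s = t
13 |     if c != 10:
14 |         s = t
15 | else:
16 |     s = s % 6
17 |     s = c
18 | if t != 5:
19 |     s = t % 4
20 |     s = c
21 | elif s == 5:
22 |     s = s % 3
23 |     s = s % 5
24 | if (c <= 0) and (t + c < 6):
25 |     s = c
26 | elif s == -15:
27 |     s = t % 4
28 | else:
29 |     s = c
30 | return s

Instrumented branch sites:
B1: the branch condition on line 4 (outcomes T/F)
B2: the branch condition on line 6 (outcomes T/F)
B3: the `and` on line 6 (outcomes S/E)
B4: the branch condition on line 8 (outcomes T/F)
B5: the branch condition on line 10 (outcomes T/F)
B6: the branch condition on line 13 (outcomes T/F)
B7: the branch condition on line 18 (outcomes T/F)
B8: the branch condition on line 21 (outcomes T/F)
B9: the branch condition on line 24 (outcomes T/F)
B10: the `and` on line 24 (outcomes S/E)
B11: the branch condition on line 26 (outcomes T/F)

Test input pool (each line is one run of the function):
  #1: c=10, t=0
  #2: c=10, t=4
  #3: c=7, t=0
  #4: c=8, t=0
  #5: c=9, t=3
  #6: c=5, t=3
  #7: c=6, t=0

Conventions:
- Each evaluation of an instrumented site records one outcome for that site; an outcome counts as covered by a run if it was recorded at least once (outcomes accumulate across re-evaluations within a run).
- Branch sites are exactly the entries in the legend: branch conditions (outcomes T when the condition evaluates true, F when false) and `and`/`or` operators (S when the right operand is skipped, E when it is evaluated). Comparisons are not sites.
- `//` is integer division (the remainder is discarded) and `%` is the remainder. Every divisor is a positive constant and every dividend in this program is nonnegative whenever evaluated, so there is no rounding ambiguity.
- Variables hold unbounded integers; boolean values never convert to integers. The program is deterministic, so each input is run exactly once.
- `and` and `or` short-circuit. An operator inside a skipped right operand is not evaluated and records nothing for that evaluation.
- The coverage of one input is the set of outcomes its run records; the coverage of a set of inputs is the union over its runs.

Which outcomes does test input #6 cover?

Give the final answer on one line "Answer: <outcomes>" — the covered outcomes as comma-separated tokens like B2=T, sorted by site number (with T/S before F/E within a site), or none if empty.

Event log for input #6 (c=5, t=3):
  B1->T, B7->T, B10->S, B9->F, B11->F
collecting distinct outcomes: B1=T, B7=T, B9=F, B10=S, B11=F

Answer: B1=T, B7=T, B9=F, B10=S, B11=F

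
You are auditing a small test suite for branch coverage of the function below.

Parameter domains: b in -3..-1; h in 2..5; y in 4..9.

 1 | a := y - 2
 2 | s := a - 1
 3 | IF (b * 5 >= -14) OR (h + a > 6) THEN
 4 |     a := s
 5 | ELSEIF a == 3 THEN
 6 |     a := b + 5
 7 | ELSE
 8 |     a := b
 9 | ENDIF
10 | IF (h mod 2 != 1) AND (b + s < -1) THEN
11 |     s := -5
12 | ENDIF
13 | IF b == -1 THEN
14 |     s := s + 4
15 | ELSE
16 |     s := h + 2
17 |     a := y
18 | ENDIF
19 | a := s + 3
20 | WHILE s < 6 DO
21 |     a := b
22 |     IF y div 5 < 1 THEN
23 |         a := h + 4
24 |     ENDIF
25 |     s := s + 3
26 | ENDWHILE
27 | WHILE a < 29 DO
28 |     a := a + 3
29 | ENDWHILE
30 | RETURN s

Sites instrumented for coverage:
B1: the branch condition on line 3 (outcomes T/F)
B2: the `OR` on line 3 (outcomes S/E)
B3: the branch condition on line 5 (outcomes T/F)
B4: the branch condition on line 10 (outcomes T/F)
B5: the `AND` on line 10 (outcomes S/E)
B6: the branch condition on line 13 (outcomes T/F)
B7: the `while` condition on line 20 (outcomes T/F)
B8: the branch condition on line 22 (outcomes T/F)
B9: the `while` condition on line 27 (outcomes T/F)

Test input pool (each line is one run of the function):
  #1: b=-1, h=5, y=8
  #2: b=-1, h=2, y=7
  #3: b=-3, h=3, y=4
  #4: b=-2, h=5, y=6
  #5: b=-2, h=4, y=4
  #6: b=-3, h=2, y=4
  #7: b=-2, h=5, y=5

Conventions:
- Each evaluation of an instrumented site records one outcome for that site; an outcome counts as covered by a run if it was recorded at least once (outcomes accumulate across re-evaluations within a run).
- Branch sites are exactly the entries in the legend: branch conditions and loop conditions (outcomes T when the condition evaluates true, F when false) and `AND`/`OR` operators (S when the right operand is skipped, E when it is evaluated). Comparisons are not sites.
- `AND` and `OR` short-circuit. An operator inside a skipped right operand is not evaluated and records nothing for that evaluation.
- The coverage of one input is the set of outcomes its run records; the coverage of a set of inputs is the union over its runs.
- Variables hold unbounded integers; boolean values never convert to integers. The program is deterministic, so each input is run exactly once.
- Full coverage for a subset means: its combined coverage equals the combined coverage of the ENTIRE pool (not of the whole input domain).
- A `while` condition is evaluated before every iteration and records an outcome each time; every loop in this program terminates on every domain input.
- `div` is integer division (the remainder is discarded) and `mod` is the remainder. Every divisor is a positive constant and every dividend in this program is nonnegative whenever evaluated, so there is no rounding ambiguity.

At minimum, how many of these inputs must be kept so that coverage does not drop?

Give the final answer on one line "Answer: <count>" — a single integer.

input #1 (b=-1, h=5, y=8): events B2->S, B1->T, B5->S, B4->F, B6->T, B7->F, B9->T, B9->T, B9->T, B9->T, B9->T, B9->T, B9->F; covers B1=T, B2=S, B4=F, B5=S, B6=T, B7=F, B9=T, B9=F
input #2 (b=-1, h=2, y=7): events B2->S, B1->T, B5->E, B4->F, B6->T, B7->F, B9->T, B9->T, B9->T, B9->T, B9->T, B9->T, B9->F; covers B1=T, B2=S, B4=F, B5=E, B6=T, B7=F, B9=T, B9=F
input #3 (b=-3, h=3, y=4): events B2->E, B1->F, B3->F, B5->S, B4->F, B6->F, B7->T, B8->T, B7->F, B9->T, B9->T, B9->T, B9->T, B9->T, ...; covers B1=F, B2=E, B3=F, B4=F, B5=S, B6=F, B7=T, B7=F, B8=T, B9=T, B9=F
input #4 (b=-2, h=5, y=6): events B2->S, B1->T, B5->S, B4->F, B6->F, B7->F, B9->T, B9->T, B9->T, B9->T, B9->T, B9->T, B9->T, B9->F; covers B1=T, B2=S, B4=F, B5=S, B6=F, B7=F, B9=T, B9=F
input #5 (b=-2, h=4, y=4): events B2->S, B1->T, B5->E, B4->F, B6->F, B7->F, B9->T, B9->T, B9->T, B9->T, B9->T, B9->T, B9->T, B9->F; covers B1=T, B2=S, B4=F, B5=E, B6=F, B7=F, B9=T, B9=F
input #6 (b=-3, h=2, y=4): events B2->E, B1->F, B3->F, B5->E, B4->T, B6->F, B7->T, B8->T, B7->F, B9->T, B9->T, B9->T, B9->T, B9->T, ...; covers B1=F, B2=E, B3=F, B4=T, B5=E, B6=F, B7=T, B7=F, B8=T, B9=T, B9=F
input #7 (b=-2, h=5, y=5): events B2->S, B1->T, B5->S, B4->F, B6->F, B7->F, B9->T, B9->T, B9->T, B9->T, B9->T, B9->T, B9->T, B9->F; covers B1=T, B2=S, B4=F, B5=S, B6=F, B7=F, B9=T, B9=F
pool-wide coverage (16 outcomes): B1=T, B1=F, B2=S, B2=E, B3=F, B4=T, B4=F, B5=S, B5=E, B6=T, B6=F, B7=T, B7=F, B8=T, B9=T, B9=F
checked all size-1 subsets: none covers 16 outcomes (max 11/16)
inputs {1, 6} (size 2) cover everything; no size-2 subset with a lexicographically smaller index list covers all 16

Answer: 2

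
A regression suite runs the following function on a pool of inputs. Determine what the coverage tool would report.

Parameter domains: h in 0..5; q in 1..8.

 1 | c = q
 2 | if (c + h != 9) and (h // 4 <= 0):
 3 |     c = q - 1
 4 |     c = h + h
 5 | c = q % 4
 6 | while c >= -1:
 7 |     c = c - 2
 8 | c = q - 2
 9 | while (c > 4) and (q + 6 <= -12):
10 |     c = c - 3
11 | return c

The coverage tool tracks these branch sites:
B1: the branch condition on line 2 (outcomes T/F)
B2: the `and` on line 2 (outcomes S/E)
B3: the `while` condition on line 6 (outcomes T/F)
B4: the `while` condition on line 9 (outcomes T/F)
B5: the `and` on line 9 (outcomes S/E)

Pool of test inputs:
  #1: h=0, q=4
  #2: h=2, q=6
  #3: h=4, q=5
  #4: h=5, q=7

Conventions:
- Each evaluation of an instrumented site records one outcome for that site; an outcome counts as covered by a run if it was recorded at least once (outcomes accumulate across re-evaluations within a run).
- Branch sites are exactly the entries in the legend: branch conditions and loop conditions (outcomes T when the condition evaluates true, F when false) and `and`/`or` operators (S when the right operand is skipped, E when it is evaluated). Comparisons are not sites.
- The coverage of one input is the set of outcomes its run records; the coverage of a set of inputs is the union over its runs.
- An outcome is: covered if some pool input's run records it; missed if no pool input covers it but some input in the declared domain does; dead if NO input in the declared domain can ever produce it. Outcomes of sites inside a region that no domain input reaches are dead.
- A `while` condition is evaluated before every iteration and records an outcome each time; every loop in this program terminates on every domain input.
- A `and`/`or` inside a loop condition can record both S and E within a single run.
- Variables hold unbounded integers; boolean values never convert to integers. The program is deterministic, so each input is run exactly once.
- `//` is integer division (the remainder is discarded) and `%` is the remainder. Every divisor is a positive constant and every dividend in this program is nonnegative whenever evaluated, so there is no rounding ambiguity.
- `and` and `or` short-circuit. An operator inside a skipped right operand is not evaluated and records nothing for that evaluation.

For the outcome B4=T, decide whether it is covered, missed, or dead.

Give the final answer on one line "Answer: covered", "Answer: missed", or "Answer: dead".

no pool input records B4=T
checking all 48 inputs in the declared domain: B4=T is never recorded -> dead

Answer: dead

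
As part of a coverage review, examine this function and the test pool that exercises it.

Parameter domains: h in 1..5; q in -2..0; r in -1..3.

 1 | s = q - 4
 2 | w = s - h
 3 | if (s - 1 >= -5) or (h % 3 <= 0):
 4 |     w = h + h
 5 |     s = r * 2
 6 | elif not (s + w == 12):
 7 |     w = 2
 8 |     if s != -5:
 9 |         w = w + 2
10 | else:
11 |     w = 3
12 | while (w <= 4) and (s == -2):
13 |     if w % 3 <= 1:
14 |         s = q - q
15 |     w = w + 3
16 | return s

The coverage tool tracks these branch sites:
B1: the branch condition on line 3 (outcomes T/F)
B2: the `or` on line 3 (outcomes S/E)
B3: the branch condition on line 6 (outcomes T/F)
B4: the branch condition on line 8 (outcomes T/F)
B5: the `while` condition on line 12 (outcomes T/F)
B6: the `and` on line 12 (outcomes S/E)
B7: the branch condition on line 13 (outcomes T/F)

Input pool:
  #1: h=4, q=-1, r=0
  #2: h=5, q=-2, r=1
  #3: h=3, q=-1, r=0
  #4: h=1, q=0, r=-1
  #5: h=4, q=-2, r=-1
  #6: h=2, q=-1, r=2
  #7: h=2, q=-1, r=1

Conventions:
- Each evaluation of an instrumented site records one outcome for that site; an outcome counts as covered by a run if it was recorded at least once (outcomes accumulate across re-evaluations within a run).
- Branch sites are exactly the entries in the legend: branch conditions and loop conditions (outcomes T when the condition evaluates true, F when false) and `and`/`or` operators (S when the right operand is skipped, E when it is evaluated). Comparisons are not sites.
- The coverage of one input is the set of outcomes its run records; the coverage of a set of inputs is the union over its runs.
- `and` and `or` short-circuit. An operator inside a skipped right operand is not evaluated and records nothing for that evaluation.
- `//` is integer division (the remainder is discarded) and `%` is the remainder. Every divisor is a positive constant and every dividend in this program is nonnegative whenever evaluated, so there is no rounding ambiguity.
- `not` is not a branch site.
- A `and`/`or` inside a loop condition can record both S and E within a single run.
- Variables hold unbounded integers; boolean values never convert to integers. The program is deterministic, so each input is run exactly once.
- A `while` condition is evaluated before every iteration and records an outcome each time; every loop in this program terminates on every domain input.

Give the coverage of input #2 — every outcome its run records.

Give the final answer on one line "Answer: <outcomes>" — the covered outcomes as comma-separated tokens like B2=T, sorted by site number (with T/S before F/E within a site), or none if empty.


Event log for input #2 (h=5, q=-2, r=1):
  B2->E, B1->F, B3->T, B4->T, B6->E, B5->F
collecting distinct outcomes: B1=F, B2=E, B3=T, B4=T, B5=F, B6=E
Answer: B1=F, B2=E, B3=T, B4=T, B5=F, B6=E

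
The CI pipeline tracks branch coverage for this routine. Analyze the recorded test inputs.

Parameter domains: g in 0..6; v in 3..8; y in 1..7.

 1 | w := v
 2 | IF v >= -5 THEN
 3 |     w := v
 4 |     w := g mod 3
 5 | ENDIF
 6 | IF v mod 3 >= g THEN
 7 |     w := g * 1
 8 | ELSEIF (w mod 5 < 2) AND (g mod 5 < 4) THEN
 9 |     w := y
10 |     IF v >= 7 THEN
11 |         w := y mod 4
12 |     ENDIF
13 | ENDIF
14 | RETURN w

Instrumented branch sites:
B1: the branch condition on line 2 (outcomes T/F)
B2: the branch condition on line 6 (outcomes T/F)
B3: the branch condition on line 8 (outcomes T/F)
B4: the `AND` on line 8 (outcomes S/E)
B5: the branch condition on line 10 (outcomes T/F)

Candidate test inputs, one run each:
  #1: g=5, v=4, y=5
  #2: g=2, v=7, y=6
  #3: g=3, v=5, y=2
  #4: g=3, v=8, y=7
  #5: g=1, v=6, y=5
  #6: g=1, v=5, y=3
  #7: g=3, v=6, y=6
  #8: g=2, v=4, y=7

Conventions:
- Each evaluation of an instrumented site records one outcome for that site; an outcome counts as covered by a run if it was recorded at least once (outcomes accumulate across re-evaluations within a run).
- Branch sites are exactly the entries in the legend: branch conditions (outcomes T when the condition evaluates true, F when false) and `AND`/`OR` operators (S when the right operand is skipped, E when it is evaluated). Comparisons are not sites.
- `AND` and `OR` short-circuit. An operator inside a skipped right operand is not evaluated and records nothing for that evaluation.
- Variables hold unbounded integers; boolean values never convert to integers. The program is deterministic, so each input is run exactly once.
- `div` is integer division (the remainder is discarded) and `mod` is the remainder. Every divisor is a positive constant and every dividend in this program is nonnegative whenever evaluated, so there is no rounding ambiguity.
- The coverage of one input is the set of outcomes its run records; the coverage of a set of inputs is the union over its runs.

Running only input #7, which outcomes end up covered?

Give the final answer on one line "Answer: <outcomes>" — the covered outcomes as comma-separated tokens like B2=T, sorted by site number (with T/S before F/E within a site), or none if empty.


Tracing the run of input #7 (g=3, v=6, y=6):
  B1->T, B2->F, B4->E, B3->T, B5->F
deduplicating events, the covered set is: B1=T, B2=F, B3=T, B4=E, B5=F
Answer: B1=T, B2=F, B3=T, B4=E, B5=F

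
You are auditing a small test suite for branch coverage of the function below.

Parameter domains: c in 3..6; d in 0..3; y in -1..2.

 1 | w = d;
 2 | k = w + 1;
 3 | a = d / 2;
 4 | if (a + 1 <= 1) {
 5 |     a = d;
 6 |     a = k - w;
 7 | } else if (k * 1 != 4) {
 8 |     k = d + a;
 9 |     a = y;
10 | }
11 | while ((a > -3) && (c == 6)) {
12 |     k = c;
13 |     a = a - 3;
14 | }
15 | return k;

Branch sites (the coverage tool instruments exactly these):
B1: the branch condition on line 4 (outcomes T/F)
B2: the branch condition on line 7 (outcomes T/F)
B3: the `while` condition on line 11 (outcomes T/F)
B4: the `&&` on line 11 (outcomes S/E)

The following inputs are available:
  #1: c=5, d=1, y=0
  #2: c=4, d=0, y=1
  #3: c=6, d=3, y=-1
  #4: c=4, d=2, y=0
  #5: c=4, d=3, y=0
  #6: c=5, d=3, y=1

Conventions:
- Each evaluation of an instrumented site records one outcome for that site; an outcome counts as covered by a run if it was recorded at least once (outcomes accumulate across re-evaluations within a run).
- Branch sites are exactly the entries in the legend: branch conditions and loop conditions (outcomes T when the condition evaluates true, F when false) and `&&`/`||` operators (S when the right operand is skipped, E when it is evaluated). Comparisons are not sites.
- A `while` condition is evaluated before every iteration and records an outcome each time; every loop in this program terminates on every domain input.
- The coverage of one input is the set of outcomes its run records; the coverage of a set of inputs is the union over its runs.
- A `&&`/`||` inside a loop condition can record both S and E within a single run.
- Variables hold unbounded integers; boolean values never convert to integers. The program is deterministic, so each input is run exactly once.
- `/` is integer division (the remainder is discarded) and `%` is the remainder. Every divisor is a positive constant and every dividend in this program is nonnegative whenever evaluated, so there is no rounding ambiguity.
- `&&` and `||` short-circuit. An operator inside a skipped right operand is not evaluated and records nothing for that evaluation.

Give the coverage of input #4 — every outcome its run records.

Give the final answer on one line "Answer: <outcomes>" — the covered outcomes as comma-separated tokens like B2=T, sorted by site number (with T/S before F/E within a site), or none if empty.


Event log for input #4 (c=4, d=2, y=0):
  B1->F, B2->T, B4->E, B3->F
distinct outcomes covered: B1=F, B2=T, B3=F, B4=E
Answer: B1=F, B2=T, B3=F, B4=E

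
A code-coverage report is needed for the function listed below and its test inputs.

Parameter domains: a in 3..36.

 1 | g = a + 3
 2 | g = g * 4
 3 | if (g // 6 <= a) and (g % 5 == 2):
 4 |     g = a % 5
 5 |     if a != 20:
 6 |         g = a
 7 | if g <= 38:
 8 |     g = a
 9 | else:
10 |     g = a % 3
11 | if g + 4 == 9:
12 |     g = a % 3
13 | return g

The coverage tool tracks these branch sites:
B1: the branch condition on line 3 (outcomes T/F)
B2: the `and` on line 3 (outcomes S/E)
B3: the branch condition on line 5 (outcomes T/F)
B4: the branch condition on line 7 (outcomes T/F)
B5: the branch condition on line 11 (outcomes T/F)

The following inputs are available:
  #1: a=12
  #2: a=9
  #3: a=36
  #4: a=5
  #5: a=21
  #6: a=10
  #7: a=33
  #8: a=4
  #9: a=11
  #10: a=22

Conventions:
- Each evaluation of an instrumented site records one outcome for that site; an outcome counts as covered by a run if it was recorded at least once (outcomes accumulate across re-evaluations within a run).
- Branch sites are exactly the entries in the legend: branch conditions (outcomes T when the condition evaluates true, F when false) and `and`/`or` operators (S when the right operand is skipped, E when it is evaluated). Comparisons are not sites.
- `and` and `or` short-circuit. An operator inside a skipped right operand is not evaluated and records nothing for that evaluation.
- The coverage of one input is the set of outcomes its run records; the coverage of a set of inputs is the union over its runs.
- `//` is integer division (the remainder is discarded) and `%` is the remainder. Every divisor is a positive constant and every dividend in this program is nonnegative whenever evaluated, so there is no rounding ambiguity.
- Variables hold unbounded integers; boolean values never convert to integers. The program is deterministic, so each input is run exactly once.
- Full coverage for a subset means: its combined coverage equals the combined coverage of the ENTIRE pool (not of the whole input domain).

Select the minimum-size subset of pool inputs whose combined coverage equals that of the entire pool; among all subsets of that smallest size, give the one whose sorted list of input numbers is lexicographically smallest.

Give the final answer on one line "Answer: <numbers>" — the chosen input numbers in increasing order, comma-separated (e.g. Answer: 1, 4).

run #1 (a=12) runs B2->E, B1->F, B4->F, B5->F; records B1=F, B2=E, B4=F, B5=F
run #2 (a=9) runs B2->E, B1->F, B4->F, B5->F; records B1=F, B2=E, B4=F, B5=F
run #3 (a=36) runs B2->E, B1->F, B4->F, B5->F; records B1=F, B2=E, B4=F, B5=F
run #4 (a=5) runs B2->E, B1->T, B3->T, B4->T, B5->T; records B1=T, B2=E, B3=T, B4=T, B5=T
run #5 (a=21) runs B2->E, B1->F, B4->F, B5->F; records B1=F, B2=E, B4=F, B5=F
run #6 (a=10) runs B2->E, B1->T, B3->T, B4->T, B5->F; records B1=T, B2=E, B3=T, B4=T, B5=F
run #7 (a=33) runs B2->E, B1->F, B4->F, B5->F; records B1=F, B2=E, B4=F, B5=F
run #8 (a=4) runs B2->E, B1->F, B4->T, B5->F; records B1=F, B2=E, B4=T, B5=F
run #9 (a=11) runs B2->E, B1->F, B4->F, B5->F; records B1=F, B2=E, B4=F, B5=F
run #10 (a=22) runs B2->E, B1->F, B4->F, B5->F; records B1=F, B2=E, B4=F, B5=F
union over all inputs: B1=T, B1=F, B2=E, B3=T, B4=T, B4=F, B5=T, B5=F (8 outcomes)
no size-1 subset reaches all 8 outcomes (best union: 5/8)
at size 2, {1, 4} reaches all 8 outcomes; every lexicographically earlier size-2 subset fails

Answer: 1, 4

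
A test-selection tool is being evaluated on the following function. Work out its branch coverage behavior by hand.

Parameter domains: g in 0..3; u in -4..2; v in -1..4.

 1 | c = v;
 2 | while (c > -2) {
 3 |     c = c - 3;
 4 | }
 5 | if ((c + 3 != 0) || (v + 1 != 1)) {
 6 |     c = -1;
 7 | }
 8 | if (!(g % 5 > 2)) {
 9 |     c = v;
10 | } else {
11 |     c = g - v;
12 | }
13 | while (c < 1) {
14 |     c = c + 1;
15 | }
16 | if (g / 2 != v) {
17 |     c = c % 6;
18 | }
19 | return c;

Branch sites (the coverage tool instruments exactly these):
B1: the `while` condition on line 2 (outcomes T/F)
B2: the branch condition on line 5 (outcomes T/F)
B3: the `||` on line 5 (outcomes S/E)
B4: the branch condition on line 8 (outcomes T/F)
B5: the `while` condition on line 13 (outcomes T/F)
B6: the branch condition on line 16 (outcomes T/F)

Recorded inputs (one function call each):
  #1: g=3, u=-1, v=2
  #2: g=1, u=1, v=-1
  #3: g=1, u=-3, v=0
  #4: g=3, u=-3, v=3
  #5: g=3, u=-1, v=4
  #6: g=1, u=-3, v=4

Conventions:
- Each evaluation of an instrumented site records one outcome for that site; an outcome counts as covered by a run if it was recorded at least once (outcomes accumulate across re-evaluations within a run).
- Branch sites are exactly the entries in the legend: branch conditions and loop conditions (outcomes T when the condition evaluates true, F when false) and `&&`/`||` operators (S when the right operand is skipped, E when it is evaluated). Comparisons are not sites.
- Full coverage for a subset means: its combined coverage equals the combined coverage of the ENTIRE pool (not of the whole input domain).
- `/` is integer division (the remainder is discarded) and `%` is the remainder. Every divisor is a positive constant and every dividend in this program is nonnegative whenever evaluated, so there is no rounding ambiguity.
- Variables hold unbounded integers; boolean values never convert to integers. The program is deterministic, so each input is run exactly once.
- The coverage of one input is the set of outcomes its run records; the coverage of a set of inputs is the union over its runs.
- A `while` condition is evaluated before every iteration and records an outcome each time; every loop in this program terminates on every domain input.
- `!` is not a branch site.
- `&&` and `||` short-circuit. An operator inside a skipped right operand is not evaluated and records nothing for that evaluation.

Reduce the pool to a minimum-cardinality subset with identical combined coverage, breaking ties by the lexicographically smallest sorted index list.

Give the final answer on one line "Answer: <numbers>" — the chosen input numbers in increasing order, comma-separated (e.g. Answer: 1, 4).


input #1, g=3, u=-1, v=2: events B1->T, B1->T, B1->F, B3->S, B2->T, B4->F, B5->F, B6->T; outcomes B1=T, B1=F, B2=T, B3=S, B4=F, B5=F, B6=T
input #2, g=1, u=1, v=-1: events B1->T, B1->F, B3->S, B2->T, B4->T, B5->T, B5->T, B5->F, B6->T; outcomes B1=T, B1=F, B2=T, B3=S, B4=T, B5=T, B5=F, B6=T
input #3, g=1, u=-3, v=0: events B1->T, B1->F, B3->E, B2->F, B4->T, B5->T, B5->F, B6->F; outcomes B1=T, B1=F, B2=F, B3=E, B4=T, B5=T, B5=F, B6=F
input #4, g=3, u=-3, v=3: events B1->T, B1->T, B1->F, B3->E, B2->T, B4->F, B5->T, B5->F, B6->T; outcomes B1=T, B1=F, B2=T, B3=E, B4=F, B5=T, B5=F, B6=T
input #5, g=3, u=-1, v=4: events B1->T, B1->T, B1->F, B3->S, B2->T, B4->F, B5->T, B5->T, B5->F, B6->T; outcomes B1=T, B1=F, B2=T, B3=S, B4=F, B5=T, B5=F, B6=T
input #6, g=1, u=-3, v=4: events B1->T, B1->T, B1->F, B3->S, B2->T, B4->T, B5->F, B6->T; outcomes B1=T, B1=F, B2=T, B3=S, B4=T, B5=F, B6=T
together the pool reaches 12 outcomes: B1=T, B1=F, B2=T, B2=F, B3=S, B3=E, B4=T, B4=F, B5=T, B5=F, B6=T, B6=F
no size-1 subset reaches all 12 outcomes (best union: 8/12)
size 2: inputs {1, 3} cover all 12 outcomes, and no lexicographically smaller subset of this size does
Answer: 1, 3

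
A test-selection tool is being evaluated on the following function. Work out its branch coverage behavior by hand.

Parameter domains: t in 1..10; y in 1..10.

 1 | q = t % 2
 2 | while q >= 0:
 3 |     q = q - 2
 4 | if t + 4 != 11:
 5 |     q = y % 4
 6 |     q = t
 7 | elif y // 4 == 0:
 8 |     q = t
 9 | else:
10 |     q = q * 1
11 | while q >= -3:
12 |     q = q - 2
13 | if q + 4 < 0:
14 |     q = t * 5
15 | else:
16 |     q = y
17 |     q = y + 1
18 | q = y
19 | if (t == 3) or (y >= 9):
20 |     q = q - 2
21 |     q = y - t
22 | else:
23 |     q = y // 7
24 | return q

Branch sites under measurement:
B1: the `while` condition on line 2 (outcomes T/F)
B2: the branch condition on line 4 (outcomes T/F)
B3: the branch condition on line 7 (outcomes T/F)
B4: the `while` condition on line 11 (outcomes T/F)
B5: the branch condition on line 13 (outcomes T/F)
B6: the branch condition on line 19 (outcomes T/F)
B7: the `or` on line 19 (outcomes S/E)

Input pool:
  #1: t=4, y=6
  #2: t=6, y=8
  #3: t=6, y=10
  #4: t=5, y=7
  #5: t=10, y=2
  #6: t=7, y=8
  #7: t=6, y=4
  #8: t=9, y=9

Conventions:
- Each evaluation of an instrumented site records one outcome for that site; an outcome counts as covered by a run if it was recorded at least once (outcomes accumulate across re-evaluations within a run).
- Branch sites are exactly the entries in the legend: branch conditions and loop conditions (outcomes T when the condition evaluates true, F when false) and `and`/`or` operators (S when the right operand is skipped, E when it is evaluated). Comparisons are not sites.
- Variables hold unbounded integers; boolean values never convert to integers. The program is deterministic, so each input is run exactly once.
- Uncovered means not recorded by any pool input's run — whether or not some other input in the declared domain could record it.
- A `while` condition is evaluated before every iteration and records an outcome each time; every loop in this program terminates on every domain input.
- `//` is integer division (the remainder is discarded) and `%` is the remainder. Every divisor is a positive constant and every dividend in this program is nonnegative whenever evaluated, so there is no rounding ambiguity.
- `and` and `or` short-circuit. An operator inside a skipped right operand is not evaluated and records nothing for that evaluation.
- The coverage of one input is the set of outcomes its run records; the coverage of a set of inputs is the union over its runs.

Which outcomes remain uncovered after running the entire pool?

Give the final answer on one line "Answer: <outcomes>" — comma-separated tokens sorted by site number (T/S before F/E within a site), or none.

test 1 (t=4, y=6) fires B1->T, B1->F, B2->T, B4->T, B4->T, B4->T, B4->T, B4->F, B5->F, B7->E, B6->F; hits B1=T, B1=F, B2=T, B4=T, B4=F, B5=F, B6=F, B7=E
test 2 (t=6, y=8) fires B1->T, B1->F, B2->T, B4->T, B4->T, B4->T, B4->T, B4->T, B4->F, B5->F, B7->E, B6->F; hits B1=T, B1=F, B2=T, B4=T, B4=F, B5=F, B6=F, B7=E
test 3 (t=6, y=10) fires B1->T, B1->F, B2->T, B4->T, B4->T, B4->T, B4->T, B4->T, B4->F, B5->F, B7->E, B6->T; hits B1=T, B1=F, B2=T, B4=T, B4=F, B5=F, B6=T, B7=E
test 4 (t=5, y=7) fires B1->T, B1->F, B2->T, B4->T, B4->T, B4->T, B4->T, B4->T, B4->F, B5->T, B7->E, B6->F; hits B1=T, B1=F, B2=T, B4=T, B4=F, B5=T, B6=F, B7=E
test 5 (t=10, y=2) fires B1->T, B1->F, B2->T, B4->T, B4->T, B4->T, B4->T, B4->T, B4->T, B4->T, B4->F, B5->F, B7->E, B6->F; hits B1=T, B1=F, B2=T, B4=T, B4=F, B5=F, B6=F, B7=E
test 6 (t=7, y=8) fires B1->T, B1->F, B2->F, B3->F, B4->T, B4->T, B4->F, B5->T, B7->E, B6->F; hits B1=T, B1=F, B2=F, B3=F, B4=T, B4=F, B5=T, B6=F, B7=E
test 7 (t=6, y=4) fires B1->T, B1->F, B2->T, B4->T, B4->T, B4->T, B4->T, B4->T, B4->F, B5->F, B7->E, B6->F; hits B1=T, B1=F, B2=T, B4=T, B4=F, B5=F, B6=F, B7=E
test 8 (t=9, y=9) fires B1->T, B1->F, B2->T, B4->T, B4->T, B4->T, B4->T, B4->T, B4->T, B4->T, B4->F, B5->T, B7->E, B6->T; hits B1=T, B1=F, B2=T, B4=T, B4=F, B5=T, B6=T, B7=E
union over the pool: B1=T, B1=F, B2=T, B2=F, B3=F, B4=T, B4=F, B5=T, B5=F, B6=T, B6=F, B7=E
uncovered (2 of 14): B3=T, B7=S

Answer: B3=T, B7=S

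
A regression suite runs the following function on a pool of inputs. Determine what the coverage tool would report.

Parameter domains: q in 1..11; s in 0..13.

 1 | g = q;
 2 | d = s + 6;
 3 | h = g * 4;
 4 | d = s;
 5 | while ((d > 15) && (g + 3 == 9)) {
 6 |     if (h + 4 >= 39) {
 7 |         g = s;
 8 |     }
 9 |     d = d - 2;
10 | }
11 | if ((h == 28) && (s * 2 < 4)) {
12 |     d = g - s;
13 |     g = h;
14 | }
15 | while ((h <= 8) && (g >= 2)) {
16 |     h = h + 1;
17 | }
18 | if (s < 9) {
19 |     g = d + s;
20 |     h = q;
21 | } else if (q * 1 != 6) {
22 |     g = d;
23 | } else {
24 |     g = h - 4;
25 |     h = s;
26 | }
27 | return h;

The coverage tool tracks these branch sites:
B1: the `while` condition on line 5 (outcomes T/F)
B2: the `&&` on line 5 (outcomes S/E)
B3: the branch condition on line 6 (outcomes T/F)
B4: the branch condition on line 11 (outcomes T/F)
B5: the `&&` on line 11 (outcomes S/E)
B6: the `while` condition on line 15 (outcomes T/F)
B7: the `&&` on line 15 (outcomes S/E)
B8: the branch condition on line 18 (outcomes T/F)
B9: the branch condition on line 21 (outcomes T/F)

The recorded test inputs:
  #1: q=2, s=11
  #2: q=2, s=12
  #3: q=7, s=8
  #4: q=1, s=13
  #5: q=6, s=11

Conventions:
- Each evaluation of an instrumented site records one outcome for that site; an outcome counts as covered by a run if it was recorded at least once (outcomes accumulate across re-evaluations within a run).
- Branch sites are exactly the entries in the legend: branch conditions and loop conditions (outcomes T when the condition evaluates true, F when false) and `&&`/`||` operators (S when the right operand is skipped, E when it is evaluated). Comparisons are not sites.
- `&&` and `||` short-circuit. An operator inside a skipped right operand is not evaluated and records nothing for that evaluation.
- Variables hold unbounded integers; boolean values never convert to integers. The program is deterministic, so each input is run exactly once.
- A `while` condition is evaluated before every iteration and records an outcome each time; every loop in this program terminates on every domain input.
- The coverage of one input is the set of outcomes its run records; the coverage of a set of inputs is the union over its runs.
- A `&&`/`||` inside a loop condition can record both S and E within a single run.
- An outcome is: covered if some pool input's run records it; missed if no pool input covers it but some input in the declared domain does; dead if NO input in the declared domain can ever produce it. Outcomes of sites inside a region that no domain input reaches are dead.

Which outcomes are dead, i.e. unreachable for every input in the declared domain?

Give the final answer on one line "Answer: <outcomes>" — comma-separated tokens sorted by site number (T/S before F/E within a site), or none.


exhaustive pass over the 154-input domain:
  B1=T: unreachable across the whole domain -> dead
  B2=E: unreachable across the whole domain -> dead
  B3=T: unreachable across the whole domain -> dead
  B3=F: unreachable across the whole domain -> dead
  reachable outcomes have witnesses, e.g. B1=F (e.g. q=1, s=0), B2=S (e.g. q=1, s=0), B4=T (e.g. q=7, s=0), B4=F (e.g. q=1, s=0)
Answer: B1=T, B2=E, B3=T, B3=F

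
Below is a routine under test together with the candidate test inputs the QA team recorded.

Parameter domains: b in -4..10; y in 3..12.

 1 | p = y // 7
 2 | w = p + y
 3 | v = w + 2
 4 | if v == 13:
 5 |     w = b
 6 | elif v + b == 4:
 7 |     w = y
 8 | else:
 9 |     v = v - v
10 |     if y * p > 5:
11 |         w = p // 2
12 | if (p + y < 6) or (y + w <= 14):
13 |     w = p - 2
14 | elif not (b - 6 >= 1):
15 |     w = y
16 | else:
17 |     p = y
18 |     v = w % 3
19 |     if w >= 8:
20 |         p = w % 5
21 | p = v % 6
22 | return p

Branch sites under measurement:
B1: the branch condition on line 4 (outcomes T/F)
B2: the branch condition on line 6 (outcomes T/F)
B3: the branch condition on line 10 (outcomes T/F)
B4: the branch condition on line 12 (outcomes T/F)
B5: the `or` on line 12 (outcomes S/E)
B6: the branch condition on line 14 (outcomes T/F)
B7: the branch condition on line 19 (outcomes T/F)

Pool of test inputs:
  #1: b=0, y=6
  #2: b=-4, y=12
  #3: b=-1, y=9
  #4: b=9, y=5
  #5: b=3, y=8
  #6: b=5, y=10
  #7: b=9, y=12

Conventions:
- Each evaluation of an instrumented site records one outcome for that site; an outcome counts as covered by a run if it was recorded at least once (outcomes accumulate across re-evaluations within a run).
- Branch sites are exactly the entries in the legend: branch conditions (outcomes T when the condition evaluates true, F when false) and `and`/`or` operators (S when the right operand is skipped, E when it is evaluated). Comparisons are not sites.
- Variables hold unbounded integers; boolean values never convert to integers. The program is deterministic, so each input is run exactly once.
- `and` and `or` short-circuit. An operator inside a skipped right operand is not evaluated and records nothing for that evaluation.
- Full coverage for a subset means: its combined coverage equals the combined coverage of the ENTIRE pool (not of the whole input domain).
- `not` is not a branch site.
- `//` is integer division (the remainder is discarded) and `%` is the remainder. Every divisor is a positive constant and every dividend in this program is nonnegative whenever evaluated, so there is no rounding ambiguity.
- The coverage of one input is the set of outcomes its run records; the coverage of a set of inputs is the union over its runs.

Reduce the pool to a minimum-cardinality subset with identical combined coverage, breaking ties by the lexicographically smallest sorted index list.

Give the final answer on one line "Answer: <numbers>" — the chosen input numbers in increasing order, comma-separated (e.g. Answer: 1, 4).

run #1 (b=0, y=6) records B1=F, B2=F, B3=F, B4=T, B5=E
run #2 (b=-4, y=12) records B1=F, B2=F, B3=T, B4=T, B5=E
run #3 (b=-1, y=9) records B1=F, B2=F, B3=T, B4=T, B5=E
run #4 (b=9, y=5) records B1=F, B2=F, B3=F, B4=T, B5=S
run #5 (b=3, y=8) records B1=F, B2=F, B3=T, B4=T, B5=E
run #6 (b=5, y=10) records B1=T, B4=F, B5=E, B6=T
run #7 (b=9, y=12) records B1=F, B2=F, B3=T, B4=T, B5=E
the full pool covers 10 outcomes: B1=T, B1=F, B2=F, B3=T, B3=F, B4=T, B4=F, B5=S, B5=E, B6=T
no size-1 subset reaches all 10 outcomes (best union: 5/10)
no size-2 subset reaches all 10 outcomes (best union: 9/10)
inputs {2, 4, 6} (size 3) cover everything; no size-3 subset with a lexicographically smaller index list covers all 10

Answer: 2, 4, 6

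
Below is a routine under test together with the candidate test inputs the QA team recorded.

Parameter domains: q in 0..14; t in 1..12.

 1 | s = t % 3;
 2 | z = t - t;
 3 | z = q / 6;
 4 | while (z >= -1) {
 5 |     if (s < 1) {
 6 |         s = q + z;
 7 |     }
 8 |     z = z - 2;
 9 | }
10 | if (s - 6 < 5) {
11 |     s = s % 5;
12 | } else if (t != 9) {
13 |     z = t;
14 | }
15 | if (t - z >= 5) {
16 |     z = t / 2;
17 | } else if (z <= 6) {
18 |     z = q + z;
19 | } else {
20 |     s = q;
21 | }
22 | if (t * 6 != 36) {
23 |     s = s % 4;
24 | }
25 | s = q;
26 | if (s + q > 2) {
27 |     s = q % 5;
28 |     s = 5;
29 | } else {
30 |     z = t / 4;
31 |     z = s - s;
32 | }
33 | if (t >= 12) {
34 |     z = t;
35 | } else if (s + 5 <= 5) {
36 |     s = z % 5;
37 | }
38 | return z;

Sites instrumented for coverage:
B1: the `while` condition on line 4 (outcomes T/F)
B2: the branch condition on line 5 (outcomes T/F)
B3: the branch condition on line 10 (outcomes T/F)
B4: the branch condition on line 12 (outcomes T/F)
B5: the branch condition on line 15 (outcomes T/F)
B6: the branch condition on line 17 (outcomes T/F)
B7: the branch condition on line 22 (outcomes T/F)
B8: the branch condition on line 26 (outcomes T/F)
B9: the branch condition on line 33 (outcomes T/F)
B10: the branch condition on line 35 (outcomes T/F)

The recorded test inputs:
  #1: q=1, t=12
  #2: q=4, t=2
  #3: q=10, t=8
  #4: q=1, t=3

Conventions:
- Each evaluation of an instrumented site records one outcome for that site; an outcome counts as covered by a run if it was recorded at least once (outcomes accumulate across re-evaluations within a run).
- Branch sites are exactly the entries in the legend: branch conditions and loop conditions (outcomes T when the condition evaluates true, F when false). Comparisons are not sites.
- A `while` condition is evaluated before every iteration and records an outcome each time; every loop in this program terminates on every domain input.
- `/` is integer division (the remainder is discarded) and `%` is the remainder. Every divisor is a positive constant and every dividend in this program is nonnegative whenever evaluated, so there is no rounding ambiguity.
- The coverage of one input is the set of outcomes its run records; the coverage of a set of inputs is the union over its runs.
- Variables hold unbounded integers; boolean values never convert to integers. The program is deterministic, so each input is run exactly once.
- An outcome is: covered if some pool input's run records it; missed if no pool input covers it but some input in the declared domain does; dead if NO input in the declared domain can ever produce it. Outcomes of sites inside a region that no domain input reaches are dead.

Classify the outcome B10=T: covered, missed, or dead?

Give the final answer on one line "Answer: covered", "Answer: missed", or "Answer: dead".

no pool input records B10=T
but domain input (q=0, t=1) does record it -> reachable, so missed

Answer: missed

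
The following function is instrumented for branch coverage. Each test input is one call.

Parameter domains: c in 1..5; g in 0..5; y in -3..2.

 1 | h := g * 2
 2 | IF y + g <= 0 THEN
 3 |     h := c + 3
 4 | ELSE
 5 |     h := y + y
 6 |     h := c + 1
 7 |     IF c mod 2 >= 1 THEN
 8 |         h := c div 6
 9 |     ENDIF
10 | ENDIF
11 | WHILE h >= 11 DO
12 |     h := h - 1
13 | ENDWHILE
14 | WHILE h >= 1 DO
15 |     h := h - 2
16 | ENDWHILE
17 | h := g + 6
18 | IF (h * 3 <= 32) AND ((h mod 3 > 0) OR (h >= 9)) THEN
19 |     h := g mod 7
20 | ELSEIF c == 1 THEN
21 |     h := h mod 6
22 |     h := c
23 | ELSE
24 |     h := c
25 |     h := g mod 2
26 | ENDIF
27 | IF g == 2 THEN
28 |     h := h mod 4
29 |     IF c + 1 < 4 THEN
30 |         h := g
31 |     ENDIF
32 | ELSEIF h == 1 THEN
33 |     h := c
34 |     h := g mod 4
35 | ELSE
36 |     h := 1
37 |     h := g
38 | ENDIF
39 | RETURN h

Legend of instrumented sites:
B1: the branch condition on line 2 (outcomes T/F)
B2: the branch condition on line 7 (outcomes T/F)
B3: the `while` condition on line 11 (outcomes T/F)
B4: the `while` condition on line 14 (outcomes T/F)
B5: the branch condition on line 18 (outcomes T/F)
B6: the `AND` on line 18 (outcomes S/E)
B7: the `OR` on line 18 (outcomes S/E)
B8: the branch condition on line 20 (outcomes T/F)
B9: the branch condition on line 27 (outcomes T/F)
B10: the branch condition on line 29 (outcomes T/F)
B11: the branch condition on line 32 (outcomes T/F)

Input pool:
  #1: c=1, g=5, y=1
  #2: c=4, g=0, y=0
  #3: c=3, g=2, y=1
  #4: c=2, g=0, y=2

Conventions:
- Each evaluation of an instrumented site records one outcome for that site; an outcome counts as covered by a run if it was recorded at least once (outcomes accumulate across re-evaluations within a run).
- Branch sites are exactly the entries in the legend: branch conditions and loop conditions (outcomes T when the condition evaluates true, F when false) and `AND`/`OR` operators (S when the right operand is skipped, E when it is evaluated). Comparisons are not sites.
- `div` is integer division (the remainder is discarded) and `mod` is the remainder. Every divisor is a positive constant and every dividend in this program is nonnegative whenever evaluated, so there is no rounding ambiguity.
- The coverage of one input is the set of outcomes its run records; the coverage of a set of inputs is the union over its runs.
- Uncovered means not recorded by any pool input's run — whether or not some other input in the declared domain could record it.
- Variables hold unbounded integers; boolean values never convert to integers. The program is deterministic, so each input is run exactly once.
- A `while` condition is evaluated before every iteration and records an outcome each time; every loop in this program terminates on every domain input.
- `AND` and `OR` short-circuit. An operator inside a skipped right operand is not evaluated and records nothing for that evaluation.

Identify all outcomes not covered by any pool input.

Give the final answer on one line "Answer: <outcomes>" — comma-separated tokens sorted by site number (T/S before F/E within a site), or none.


input #1 (c=1, g=5, y=1): events B1->F, B2->T, B3->F, B4->F, B6->S, B5->F, B8->T, B9->F, B11->T; covers B1=F, B2=T, B3=F, B4=F, B5=F, B6=S, B8=T, B9=F, B11=T
input #2 (c=4, g=0, y=0): events B1->T, B3->F, B4->T, B4->T, B4->T, B4->T, B4->F, B6->E, B7->E, B5->F, B8->F, B9->F, B11->F; covers B1=T, B3=F, B4=T, B4=F, B5=F, B6=E, B7=E, B8=F, B9=F, B11=F
input #3 (c=3, g=2, y=1): events B1->F, B2->T, B3->F, B4->F, B6->E, B7->S, B5->T, B9->T, B10->F; covers B1=F, B2=T, B3=F, B4=F, B5=T, B6=E, B7=S, B9=T, B10=F
input #4 (c=2, g=0, y=2): events B1->F, B2->F, B3->F, B4->T, B4->T, B4->F, B6->E, B7->E, B5->F, B8->F, B9->F, B11->F; covers B1=F, B2=F, B3=F, B4=T, B4=F, B5=F, B6=E, B7=E, B8=F, B9=F, B11=F
union over the pool: B1=T, B1=F, B2=T, B2=F, B3=F, B4=T, B4=F, B5=T, B5=F, B6=S, B6=E, B7=S, B7=E, B8=T, B8=F, B9=T, B9=F, B10=F, B11=T, B11=F
uncovered (2 of 22): B3=T, B10=T
Answer: B3=T, B10=T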